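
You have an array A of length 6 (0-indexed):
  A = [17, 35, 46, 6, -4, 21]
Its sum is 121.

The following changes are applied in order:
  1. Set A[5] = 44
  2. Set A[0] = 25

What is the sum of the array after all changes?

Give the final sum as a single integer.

Initial sum: 121
Change 1: A[5] 21 -> 44, delta = 23, sum = 144
Change 2: A[0] 17 -> 25, delta = 8, sum = 152

Answer: 152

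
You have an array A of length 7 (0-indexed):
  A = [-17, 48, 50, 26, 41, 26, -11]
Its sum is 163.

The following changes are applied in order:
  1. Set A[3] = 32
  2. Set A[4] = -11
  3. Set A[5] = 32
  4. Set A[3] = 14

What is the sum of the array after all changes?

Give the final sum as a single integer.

Initial sum: 163
Change 1: A[3] 26 -> 32, delta = 6, sum = 169
Change 2: A[4] 41 -> -11, delta = -52, sum = 117
Change 3: A[5] 26 -> 32, delta = 6, sum = 123
Change 4: A[3] 32 -> 14, delta = -18, sum = 105

Answer: 105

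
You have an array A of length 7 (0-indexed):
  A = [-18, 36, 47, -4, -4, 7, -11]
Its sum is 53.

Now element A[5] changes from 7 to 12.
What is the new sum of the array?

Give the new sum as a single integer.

Answer: 58

Derivation:
Old value at index 5: 7
New value at index 5: 12
Delta = 12 - 7 = 5
New sum = old_sum + delta = 53 + (5) = 58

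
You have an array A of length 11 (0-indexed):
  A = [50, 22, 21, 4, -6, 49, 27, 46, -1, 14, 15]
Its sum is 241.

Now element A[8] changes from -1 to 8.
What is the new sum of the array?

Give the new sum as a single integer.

Answer: 250

Derivation:
Old value at index 8: -1
New value at index 8: 8
Delta = 8 - -1 = 9
New sum = old_sum + delta = 241 + (9) = 250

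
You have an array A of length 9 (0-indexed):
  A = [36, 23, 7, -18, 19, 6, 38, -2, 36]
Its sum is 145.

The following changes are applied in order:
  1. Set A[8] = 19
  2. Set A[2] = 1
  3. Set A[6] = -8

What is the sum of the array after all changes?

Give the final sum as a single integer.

Initial sum: 145
Change 1: A[8] 36 -> 19, delta = -17, sum = 128
Change 2: A[2] 7 -> 1, delta = -6, sum = 122
Change 3: A[6] 38 -> -8, delta = -46, sum = 76

Answer: 76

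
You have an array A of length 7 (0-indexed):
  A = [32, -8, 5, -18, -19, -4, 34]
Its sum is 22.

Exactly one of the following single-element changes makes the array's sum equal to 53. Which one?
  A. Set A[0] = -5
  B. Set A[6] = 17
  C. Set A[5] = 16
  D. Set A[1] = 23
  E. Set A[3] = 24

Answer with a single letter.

Option A: A[0] 32->-5, delta=-37, new_sum=22+(-37)=-15
Option B: A[6] 34->17, delta=-17, new_sum=22+(-17)=5
Option C: A[5] -4->16, delta=20, new_sum=22+(20)=42
Option D: A[1] -8->23, delta=31, new_sum=22+(31)=53 <-- matches target
Option E: A[3] -18->24, delta=42, new_sum=22+(42)=64

Answer: D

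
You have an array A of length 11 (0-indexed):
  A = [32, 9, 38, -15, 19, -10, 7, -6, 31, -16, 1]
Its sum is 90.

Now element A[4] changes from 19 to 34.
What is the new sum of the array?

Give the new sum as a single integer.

Old value at index 4: 19
New value at index 4: 34
Delta = 34 - 19 = 15
New sum = old_sum + delta = 90 + (15) = 105

Answer: 105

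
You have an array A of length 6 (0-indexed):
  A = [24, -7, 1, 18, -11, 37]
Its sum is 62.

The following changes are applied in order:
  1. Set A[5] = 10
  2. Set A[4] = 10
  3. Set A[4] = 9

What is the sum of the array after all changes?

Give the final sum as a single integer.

Answer: 55

Derivation:
Initial sum: 62
Change 1: A[5] 37 -> 10, delta = -27, sum = 35
Change 2: A[4] -11 -> 10, delta = 21, sum = 56
Change 3: A[4] 10 -> 9, delta = -1, sum = 55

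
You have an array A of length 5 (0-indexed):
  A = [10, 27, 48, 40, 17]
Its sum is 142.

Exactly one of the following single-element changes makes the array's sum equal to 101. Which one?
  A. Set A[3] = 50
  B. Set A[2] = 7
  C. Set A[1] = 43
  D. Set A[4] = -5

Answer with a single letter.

Answer: B

Derivation:
Option A: A[3] 40->50, delta=10, new_sum=142+(10)=152
Option B: A[2] 48->7, delta=-41, new_sum=142+(-41)=101 <-- matches target
Option C: A[1] 27->43, delta=16, new_sum=142+(16)=158
Option D: A[4] 17->-5, delta=-22, new_sum=142+(-22)=120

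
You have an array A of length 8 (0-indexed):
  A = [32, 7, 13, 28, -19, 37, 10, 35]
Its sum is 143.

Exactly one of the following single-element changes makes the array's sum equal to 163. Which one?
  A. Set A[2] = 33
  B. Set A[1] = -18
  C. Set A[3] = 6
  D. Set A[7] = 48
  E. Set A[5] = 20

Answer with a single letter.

Option A: A[2] 13->33, delta=20, new_sum=143+(20)=163 <-- matches target
Option B: A[1] 7->-18, delta=-25, new_sum=143+(-25)=118
Option C: A[3] 28->6, delta=-22, new_sum=143+(-22)=121
Option D: A[7] 35->48, delta=13, new_sum=143+(13)=156
Option E: A[5] 37->20, delta=-17, new_sum=143+(-17)=126

Answer: A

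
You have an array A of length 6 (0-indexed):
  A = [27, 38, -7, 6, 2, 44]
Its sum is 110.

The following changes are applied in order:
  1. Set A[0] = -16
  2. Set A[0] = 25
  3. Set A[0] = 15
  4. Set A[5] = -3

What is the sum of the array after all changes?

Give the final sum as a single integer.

Answer: 51

Derivation:
Initial sum: 110
Change 1: A[0] 27 -> -16, delta = -43, sum = 67
Change 2: A[0] -16 -> 25, delta = 41, sum = 108
Change 3: A[0] 25 -> 15, delta = -10, sum = 98
Change 4: A[5] 44 -> -3, delta = -47, sum = 51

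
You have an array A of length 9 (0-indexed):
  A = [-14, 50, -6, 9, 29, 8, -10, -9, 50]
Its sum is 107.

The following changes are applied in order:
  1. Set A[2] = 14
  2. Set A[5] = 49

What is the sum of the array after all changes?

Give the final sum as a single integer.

Initial sum: 107
Change 1: A[2] -6 -> 14, delta = 20, sum = 127
Change 2: A[5] 8 -> 49, delta = 41, sum = 168

Answer: 168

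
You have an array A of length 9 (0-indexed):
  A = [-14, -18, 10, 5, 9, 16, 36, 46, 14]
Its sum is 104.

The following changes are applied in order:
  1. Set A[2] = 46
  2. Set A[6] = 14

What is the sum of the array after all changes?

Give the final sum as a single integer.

Initial sum: 104
Change 1: A[2] 10 -> 46, delta = 36, sum = 140
Change 2: A[6] 36 -> 14, delta = -22, sum = 118

Answer: 118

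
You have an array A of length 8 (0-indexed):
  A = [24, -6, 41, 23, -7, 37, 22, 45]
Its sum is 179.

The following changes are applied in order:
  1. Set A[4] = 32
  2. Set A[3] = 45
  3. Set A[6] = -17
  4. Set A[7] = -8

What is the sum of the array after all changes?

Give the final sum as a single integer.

Initial sum: 179
Change 1: A[4] -7 -> 32, delta = 39, sum = 218
Change 2: A[3] 23 -> 45, delta = 22, sum = 240
Change 3: A[6] 22 -> -17, delta = -39, sum = 201
Change 4: A[7] 45 -> -8, delta = -53, sum = 148

Answer: 148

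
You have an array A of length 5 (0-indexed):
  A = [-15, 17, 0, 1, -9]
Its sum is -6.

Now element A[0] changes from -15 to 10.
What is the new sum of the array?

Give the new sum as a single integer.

Old value at index 0: -15
New value at index 0: 10
Delta = 10 - -15 = 25
New sum = old_sum + delta = -6 + (25) = 19

Answer: 19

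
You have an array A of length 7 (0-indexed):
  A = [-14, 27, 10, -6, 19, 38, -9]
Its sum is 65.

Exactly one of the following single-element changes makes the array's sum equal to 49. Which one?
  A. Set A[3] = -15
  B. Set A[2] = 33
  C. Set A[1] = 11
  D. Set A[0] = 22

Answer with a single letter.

Answer: C

Derivation:
Option A: A[3] -6->-15, delta=-9, new_sum=65+(-9)=56
Option B: A[2] 10->33, delta=23, new_sum=65+(23)=88
Option C: A[1] 27->11, delta=-16, new_sum=65+(-16)=49 <-- matches target
Option D: A[0] -14->22, delta=36, new_sum=65+(36)=101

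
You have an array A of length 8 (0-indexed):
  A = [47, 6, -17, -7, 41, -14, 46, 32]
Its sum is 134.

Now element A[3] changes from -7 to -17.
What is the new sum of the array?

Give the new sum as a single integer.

Old value at index 3: -7
New value at index 3: -17
Delta = -17 - -7 = -10
New sum = old_sum + delta = 134 + (-10) = 124

Answer: 124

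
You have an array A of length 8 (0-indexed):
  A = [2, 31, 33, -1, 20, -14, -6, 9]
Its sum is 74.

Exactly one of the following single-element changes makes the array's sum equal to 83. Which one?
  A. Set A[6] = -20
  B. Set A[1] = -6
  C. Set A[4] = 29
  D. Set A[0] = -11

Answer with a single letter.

Answer: C

Derivation:
Option A: A[6] -6->-20, delta=-14, new_sum=74+(-14)=60
Option B: A[1] 31->-6, delta=-37, new_sum=74+(-37)=37
Option C: A[4] 20->29, delta=9, new_sum=74+(9)=83 <-- matches target
Option D: A[0] 2->-11, delta=-13, new_sum=74+(-13)=61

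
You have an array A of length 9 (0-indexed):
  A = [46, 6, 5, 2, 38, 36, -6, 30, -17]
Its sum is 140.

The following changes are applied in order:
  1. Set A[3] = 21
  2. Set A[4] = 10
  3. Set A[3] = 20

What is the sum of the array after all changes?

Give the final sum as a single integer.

Initial sum: 140
Change 1: A[3] 2 -> 21, delta = 19, sum = 159
Change 2: A[4] 38 -> 10, delta = -28, sum = 131
Change 3: A[3] 21 -> 20, delta = -1, sum = 130

Answer: 130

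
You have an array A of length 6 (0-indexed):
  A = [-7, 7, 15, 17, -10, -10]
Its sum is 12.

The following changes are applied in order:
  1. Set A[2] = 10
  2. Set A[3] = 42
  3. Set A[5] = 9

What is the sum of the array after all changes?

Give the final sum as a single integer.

Initial sum: 12
Change 1: A[2] 15 -> 10, delta = -5, sum = 7
Change 2: A[3] 17 -> 42, delta = 25, sum = 32
Change 3: A[5] -10 -> 9, delta = 19, sum = 51

Answer: 51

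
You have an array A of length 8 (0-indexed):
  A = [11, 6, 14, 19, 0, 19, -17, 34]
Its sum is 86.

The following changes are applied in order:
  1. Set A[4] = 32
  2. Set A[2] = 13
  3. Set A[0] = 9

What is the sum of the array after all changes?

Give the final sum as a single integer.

Initial sum: 86
Change 1: A[4] 0 -> 32, delta = 32, sum = 118
Change 2: A[2] 14 -> 13, delta = -1, sum = 117
Change 3: A[0] 11 -> 9, delta = -2, sum = 115

Answer: 115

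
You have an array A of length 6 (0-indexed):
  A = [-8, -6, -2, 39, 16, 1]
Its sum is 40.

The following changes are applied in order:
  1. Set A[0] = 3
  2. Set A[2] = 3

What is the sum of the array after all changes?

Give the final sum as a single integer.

Initial sum: 40
Change 1: A[0] -8 -> 3, delta = 11, sum = 51
Change 2: A[2] -2 -> 3, delta = 5, sum = 56

Answer: 56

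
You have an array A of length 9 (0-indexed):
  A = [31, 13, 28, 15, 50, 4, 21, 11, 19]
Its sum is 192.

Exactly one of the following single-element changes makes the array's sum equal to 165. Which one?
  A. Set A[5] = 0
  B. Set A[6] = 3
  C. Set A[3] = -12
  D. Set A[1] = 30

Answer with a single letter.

Option A: A[5] 4->0, delta=-4, new_sum=192+(-4)=188
Option B: A[6] 21->3, delta=-18, new_sum=192+(-18)=174
Option C: A[3] 15->-12, delta=-27, new_sum=192+(-27)=165 <-- matches target
Option D: A[1] 13->30, delta=17, new_sum=192+(17)=209

Answer: C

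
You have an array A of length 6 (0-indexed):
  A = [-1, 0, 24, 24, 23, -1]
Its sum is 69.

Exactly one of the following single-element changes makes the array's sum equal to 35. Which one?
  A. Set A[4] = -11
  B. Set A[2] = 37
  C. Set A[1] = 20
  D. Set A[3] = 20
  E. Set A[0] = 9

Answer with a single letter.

Answer: A

Derivation:
Option A: A[4] 23->-11, delta=-34, new_sum=69+(-34)=35 <-- matches target
Option B: A[2] 24->37, delta=13, new_sum=69+(13)=82
Option C: A[1] 0->20, delta=20, new_sum=69+(20)=89
Option D: A[3] 24->20, delta=-4, new_sum=69+(-4)=65
Option E: A[0] -1->9, delta=10, new_sum=69+(10)=79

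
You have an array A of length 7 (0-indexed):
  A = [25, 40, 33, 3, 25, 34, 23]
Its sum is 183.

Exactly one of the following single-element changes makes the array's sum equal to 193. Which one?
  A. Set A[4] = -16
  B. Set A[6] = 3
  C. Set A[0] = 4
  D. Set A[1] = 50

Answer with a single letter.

Option A: A[4] 25->-16, delta=-41, new_sum=183+(-41)=142
Option B: A[6] 23->3, delta=-20, new_sum=183+(-20)=163
Option C: A[0] 25->4, delta=-21, new_sum=183+(-21)=162
Option D: A[1] 40->50, delta=10, new_sum=183+(10)=193 <-- matches target

Answer: D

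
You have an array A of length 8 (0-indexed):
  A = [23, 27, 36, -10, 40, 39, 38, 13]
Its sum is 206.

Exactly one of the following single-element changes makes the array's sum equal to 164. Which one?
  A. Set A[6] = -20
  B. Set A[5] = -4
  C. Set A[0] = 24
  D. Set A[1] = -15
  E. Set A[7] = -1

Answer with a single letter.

Answer: D

Derivation:
Option A: A[6] 38->-20, delta=-58, new_sum=206+(-58)=148
Option B: A[5] 39->-4, delta=-43, new_sum=206+(-43)=163
Option C: A[0] 23->24, delta=1, new_sum=206+(1)=207
Option D: A[1] 27->-15, delta=-42, new_sum=206+(-42)=164 <-- matches target
Option E: A[7] 13->-1, delta=-14, new_sum=206+(-14)=192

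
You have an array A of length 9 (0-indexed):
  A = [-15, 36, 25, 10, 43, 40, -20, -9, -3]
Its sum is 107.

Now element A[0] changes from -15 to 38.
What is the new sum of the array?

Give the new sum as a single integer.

Answer: 160

Derivation:
Old value at index 0: -15
New value at index 0: 38
Delta = 38 - -15 = 53
New sum = old_sum + delta = 107 + (53) = 160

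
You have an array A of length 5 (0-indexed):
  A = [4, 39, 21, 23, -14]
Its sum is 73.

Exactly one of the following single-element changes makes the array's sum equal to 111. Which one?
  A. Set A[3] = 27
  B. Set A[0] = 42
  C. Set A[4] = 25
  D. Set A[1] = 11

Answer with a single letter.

Option A: A[3] 23->27, delta=4, new_sum=73+(4)=77
Option B: A[0] 4->42, delta=38, new_sum=73+(38)=111 <-- matches target
Option C: A[4] -14->25, delta=39, new_sum=73+(39)=112
Option D: A[1] 39->11, delta=-28, new_sum=73+(-28)=45

Answer: B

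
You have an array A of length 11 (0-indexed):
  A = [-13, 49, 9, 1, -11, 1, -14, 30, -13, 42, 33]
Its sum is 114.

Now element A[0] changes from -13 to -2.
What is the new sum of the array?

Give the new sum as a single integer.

Answer: 125

Derivation:
Old value at index 0: -13
New value at index 0: -2
Delta = -2 - -13 = 11
New sum = old_sum + delta = 114 + (11) = 125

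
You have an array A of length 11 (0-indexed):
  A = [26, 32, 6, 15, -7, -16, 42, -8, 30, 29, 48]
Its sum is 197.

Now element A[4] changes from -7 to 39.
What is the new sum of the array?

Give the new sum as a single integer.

Answer: 243

Derivation:
Old value at index 4: -7
New value at index 4: 39
Delta = 39 - -7 = 46
New sum = old_sum + delta = 197 + (46) = 243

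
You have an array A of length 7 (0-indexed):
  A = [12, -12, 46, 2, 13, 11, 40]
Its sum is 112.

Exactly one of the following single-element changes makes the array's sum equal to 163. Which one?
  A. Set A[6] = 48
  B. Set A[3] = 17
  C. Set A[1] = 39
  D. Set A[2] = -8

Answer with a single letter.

Answer: C

Derivation:
Option A: A[6] 40->48, delta=8, new_sum=112+(8)=120
Option B: A[3] 2->17, delta=15, new_sum=112+(15)=127
Option C: A[1] -12->39, delta=51, new_sum=112+(51)=163 <-- matches target
Option D: A[2] 46->-8, delta=-54, new_sum=112+(-54)=58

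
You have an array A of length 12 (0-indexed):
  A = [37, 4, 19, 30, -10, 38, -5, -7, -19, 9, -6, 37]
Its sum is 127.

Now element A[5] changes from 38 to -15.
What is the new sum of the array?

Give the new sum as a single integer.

Answer: 74

Derivation:
Old value at index 5: 38
New value at index 5: -15
Delta = -15 - 38 = -53
New sum = old_sum + delta = 127 + (-53) = 74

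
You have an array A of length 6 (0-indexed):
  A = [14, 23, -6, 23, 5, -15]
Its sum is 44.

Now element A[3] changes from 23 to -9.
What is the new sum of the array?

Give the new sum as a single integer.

Answer: 12

Derivation:
Old value at index 3: 23
New value at index 3: -9
Delta = -9 - 23 = -32
New sum = old_sum + delta = 44 + (-32) = 12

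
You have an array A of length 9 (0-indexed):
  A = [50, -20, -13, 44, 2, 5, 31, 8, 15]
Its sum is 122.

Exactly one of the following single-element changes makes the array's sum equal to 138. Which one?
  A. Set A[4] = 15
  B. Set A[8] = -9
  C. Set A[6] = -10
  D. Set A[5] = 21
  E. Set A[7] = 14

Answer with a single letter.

Answer: D

Derivation:
Option A: A[4] 2->15, delta=13, new_sum=122+(13)=135
Option B: A[8] 15->-9, delta=-24, new_sum=122+(-24)=98
Option C: A[6] 31->-10, delta=-41, new_sum=122+(-41)=81
Option D: A[5] 5->21, delta=16, new_sum=122+(16)=138 <-- matches target
Option E: A[7] 8->14, delta=6, new_sum=122+(6)=128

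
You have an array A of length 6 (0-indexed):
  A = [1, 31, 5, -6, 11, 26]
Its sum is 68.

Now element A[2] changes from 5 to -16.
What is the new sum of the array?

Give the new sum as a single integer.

Answer: 47

Derivation:
Old value at index 2: 5
New value at index 2: -16
Delta = -16 - 5 = -21
New sum = old_sum + delta = 68 + (-21) = 47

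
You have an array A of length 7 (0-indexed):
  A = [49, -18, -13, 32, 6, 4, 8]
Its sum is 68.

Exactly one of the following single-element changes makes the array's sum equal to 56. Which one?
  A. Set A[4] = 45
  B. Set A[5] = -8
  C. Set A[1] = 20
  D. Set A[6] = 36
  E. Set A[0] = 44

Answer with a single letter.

Answer: B

Derivation:
Option A: A[4] 6->45, delta=39, new_sum=68+(39)=107
Option B: A[5] 4->-8, delta=-12, new_sum=68+(-12)=56 <-- matches target
Option C: A[1] -18->20, delta=38, new_sum=68+(38)=106
Option D: A[6] 8->36, delta=28, new_sum=68+(28)=96
Option E: A[0] 49->44, delta=-5, new_sum=68+(-5)=63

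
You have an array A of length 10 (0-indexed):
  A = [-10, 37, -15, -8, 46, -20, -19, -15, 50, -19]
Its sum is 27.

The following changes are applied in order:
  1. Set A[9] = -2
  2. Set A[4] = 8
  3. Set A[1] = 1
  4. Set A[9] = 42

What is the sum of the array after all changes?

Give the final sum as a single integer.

Answer: 14

Derivation:
Initial sum: 27
Change 1: A[9] -19 -> -2, delta = 17, sum = 44
Change 2: A[4] 46 -> 8, delta = -38, sum = 6
Change 3: A[1] 37 -> 1, delta = -36, sum = -30
Change 4: A[9] -2 -> 42, delta = 44, sum = 14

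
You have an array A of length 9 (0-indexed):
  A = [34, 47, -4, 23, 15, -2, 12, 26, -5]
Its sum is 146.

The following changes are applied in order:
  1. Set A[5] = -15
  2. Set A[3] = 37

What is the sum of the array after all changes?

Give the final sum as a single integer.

Initial sum: 146
Change 1: A[5] -2 -> -15, delta = -13, sum = 133
Change 2: A[3] 23 -> 37, delta = 14, sum = 147

Answer: 147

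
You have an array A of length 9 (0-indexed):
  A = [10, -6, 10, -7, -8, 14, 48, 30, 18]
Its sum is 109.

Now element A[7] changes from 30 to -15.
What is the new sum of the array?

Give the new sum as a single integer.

Old value at index 7: 30
New value at index 7: -15
Delta = -15 - 30 = -45
New sum = old_sum + delta = 109 + (-45) = 64

Answer: 64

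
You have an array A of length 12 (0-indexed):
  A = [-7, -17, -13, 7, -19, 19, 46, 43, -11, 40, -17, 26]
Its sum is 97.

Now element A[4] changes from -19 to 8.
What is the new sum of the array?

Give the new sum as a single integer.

Answer: 124

Derivation:
Old value at index 4: -19
New value at index 4: 8
Delta = 8 - -19 = 27
New sum = old_sum + delta = 97 + (27) = 124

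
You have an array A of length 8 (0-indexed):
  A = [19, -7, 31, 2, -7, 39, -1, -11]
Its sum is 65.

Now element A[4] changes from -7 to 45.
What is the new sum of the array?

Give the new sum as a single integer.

Answer: 117

Derivation:
Old value at index 4: -7
New value at index 4: 45
Delta = 45 - -7 = 52
New sum = old_sum + delta = 65 + (52) = 117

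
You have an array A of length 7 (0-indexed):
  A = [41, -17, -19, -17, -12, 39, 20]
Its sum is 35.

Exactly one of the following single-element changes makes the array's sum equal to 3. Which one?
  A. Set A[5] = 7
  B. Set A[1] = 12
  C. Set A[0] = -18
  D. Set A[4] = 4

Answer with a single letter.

Answer: A

Derivation:
Option A: A[5] 39->7, delta=-32, new_sum=35+(-32)=3 <-- matches target
Option B: A[1] -17->12, delta=29, new_sum=35+(29)=64
Option C: A[0] 41->-18, delta=-59, new_sum=35+(-59)=-24
Option D: A[4] -12->4, delta=16, new_sum=35+(16)=51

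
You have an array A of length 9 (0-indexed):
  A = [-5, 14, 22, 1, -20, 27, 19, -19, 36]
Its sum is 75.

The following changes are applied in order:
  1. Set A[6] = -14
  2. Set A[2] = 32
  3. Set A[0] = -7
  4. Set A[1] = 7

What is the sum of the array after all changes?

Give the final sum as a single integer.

Answer: 43

Derivation:
Initial sum: 75
Change 1: A[6] 19 -> -14, delta = -33, sum = 42
Change 2: A[2] 22 -> 32, delta = 10, sum = 52
Change 3: A[0] -5 -> -7, delta = -2, sum = 50
Change 4: A[1] 14 -> 7, delta = -7, sum = 43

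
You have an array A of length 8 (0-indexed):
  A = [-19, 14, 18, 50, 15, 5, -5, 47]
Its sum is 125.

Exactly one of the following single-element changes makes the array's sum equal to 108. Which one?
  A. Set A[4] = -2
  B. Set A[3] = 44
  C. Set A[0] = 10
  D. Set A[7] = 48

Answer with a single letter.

Answer: A

Derivation:
Option A: A[4] 15->-2, delta=-17, new_sum=125+(-17)=108 <-- matches target
Option B: A[3] 50->44, delta=-6, new_sum=125+(-6)=119
Option C: A[0] -19->10, delta=29, new_sum=125+(29)=154
Option D: A[7] 47->48, delta=1, new_sum=125+(1)=126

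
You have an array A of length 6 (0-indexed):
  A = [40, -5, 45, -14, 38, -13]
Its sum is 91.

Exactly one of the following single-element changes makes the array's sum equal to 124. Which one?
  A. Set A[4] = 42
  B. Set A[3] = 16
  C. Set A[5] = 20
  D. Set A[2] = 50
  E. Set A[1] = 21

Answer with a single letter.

Option A: A[4] 38->42, delta=4, new_sum=91+(4)=95
Option B: A[3] -14->16, delta=30, new_sum=91+(30)=121
Option C: A[5] -13->20, delta=33, new_sum=91+(33)=124 <-- matches target
Option D: A[2] 45->50, delta=5, new_sum=91+(5)=96
Option E: A[1] -5->21, delta=26, new_sum=91+(26)=117

Answer: C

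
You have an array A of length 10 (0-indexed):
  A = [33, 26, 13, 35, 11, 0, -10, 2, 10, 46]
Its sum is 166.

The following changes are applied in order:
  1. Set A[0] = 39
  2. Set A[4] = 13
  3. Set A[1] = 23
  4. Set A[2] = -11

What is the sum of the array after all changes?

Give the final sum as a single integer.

Initial sum: 166
Change 1: A[0] 33 -> 39, delta = 6, sum = 172
Change 2: A[4] 11 -> 13, delta = 2, sum = 174
Change 3: A[1] 26 -> 23, delta = -3, sum = 171
Change 4: A[2] 13 -> -11, delta = -24, sum = 147

Answer: 147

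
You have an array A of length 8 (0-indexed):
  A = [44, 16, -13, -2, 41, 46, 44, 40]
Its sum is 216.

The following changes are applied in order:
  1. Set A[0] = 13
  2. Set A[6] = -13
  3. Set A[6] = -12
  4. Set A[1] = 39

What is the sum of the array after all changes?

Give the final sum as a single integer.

Initial sum: 216
Change 1: A[0] 44 -> 13, delta = -31, sum = 185
Change 2: A[6] 44 -> -13, delta = -57, sum = 128
Change 3: A[6] -13 -> -12, delta = 1, sum = 129
Change 4: A[1] 16 -> 39, delta = 23, sum = 152

Answer: 152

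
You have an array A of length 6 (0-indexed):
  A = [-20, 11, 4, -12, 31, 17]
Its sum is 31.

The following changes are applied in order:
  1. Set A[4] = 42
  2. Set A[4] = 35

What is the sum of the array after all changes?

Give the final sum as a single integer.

Initial sum: 31
Change 1: A[4] 31 -> 42, delta = 11, sum = 42
Change 2: A[4] 42 -> 35, delta = -7, sum = 35

Answer: 35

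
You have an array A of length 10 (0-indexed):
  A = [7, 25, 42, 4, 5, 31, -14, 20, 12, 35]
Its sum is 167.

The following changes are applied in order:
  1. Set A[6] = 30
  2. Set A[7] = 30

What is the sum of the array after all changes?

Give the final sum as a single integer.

Answer: 221

Derivation:
Initial sum: 167
Change 1: A[6] -14 -> 30, delta = 44, sum = 211
Change 2: A[7] 20 -> 30, delta = 10, sum = 221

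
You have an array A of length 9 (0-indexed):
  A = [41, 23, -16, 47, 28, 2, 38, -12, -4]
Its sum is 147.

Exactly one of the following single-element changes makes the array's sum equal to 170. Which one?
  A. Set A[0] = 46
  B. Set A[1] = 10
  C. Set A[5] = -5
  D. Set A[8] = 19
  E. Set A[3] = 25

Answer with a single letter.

Answer: D

Derivation:
Option A: A[0] 41->46, delta=5, new_sum=147+(5)=152
Option B: A[1] 23->10, delta=-13, new_sum=147+(-13)=134
Option C: A[5] 2->-5, delta=-7, new_sum=147+(-7)=140
Option D: A[8] -4->19, delta=23, new_sum=147+(23)=170 <-- matches target
Option E: A[3] 47->25, delta=-22, new_sum=147+(-22)=125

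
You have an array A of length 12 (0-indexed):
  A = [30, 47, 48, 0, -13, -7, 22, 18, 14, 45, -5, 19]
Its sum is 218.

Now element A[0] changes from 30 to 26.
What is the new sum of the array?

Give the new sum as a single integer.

Old value at index 0: 30
New value at index 0: 26
Delta = 26 - 30 = -4
New sum = old_sum + delta = 218 + (-4) = 214

Answer: 214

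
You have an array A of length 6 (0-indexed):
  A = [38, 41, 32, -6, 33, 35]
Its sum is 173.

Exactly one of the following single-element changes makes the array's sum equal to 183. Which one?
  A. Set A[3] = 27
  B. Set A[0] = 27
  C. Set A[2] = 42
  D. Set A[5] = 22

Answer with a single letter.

Option A: A[3] -6->27, delta=33, new_sum=173+(33)=206
Option B: A[0] 38->27, delta=-11, new_sum=173+(-11)=162
Option C: A[2] 32->42, delta=10, new_sum=173+(10)=183 <-- matches target
Option D: A[5] 35->22, delta=-13, new_sum=173+(-13)=160

Answer: C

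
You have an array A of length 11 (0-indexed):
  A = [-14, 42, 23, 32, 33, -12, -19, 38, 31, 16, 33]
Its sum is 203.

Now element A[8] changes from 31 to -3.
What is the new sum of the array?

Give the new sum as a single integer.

Old value at index 8: 31
New value at index 8: -3
Delta = -3 - 31 = -34
New sum = old_sum + delta = 203 + (-34) = 169

Answer: 169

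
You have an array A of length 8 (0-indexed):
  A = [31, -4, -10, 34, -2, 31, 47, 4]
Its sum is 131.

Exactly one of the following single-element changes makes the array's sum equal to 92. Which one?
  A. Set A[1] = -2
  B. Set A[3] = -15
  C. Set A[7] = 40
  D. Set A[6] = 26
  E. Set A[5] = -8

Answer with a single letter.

Option A: A[1] -4->-2, delta=2, new_sum=131+(2)=133
Option B: A[3] 34->-15, delta=-49, new_sum=131+(-49)=82
Option C: A[7] 4->40, delta=36, new_sum=131+(36)=167
Option D: A[6] 47->26, delta=-21, new_sum=131+(-21)=110
Option E: A[5] 31->-8, delta=-39, new_sum=131+(-39)=92 <-- matches target

Answer: E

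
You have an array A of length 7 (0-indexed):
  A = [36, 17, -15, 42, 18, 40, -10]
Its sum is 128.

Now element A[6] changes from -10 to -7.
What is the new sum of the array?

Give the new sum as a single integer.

Answer: 131

Derivation:
Old value at index 6: -10
New value at index 6: -7
Delta = -7 - -10 = 3
New sum = old_sum + delta = 128 + (3) = 131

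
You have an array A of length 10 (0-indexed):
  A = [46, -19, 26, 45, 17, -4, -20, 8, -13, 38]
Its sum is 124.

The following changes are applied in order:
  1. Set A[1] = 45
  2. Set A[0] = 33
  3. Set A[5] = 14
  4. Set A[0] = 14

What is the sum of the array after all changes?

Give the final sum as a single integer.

Answer: 174

Derivation:
Initial sum: 124
Change 1: A[1] -19 -> 45, delta = 64, sum = 188
Change 2: A[0] 46 -> 33, delta = -13, sum = 175
Change 3: A[5] -4 -> 14, delta = 18, sum = 193
Change 4: A[0] 33 -> 14, delta = -19, sum = 174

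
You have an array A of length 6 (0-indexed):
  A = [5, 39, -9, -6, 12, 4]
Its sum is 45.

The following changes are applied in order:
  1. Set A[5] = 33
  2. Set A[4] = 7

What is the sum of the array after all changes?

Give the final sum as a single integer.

Initial sum: 45
Change 1: A[5] 4 -> 33, delta = 29, sum = 74
Change 2: A[4] 12 -> 7, delta = -5, sum = 69

Answer: 69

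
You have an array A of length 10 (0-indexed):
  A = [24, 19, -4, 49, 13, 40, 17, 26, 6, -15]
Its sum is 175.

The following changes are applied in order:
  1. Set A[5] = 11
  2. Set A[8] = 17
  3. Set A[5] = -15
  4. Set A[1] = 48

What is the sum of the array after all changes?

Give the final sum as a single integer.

Answer: 160

Derivation:
Initial sum: 175
Change 1: A[5] 40 -> 11, delta = -29, sum = 146
Change 2: A[8] 6 -> 17, delta = 11, sum = 157
Change 3: A[5] 11 -> -15, delta = -26, sum = 131
Change 4: A[1] 19 -> 48, delta = 29, sum = 160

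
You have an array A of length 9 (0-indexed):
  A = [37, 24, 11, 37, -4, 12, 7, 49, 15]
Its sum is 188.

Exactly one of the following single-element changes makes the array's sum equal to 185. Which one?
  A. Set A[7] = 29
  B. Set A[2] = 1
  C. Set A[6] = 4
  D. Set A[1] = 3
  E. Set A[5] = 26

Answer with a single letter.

Answer: C

Derivation:
Option A: A[7] 49->29, delta=-20, new_sum=188+(-20)=168
Option B: A[2] 11->1, delta=-10, new_sum=188+(-10)=178
Option C: A[6] 7->4, delta=-3, new_sum=188+(-3)=185 <-- matches target
Option D: A[1] 24->3, delta=-21, new_sum=188+(-21)=167
Option E: A[5] 12->26, delta=14, new_sum=188+(14)=202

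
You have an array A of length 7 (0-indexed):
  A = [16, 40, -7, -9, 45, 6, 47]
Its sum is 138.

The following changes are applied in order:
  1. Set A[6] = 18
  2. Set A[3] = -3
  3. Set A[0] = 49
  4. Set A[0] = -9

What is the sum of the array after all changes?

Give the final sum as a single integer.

Answer: 90

Derivation:
Initial sum: 138
Change 1: A[6] 47 -> 18, delta = -29, sum = 109
Change 2: A[3] -9 -> -3, delta = 6, sum = 115
Change 3: A[0] 16 -> 49, delta = 33, sum = 148
Change 4: A[0] 49 -> -9, delta = -58, sum = 90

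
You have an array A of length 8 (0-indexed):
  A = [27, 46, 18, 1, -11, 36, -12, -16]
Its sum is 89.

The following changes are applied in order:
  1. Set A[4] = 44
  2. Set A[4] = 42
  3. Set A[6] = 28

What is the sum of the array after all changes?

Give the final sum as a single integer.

Initial sum: 89
Change 1: A[4] -11 -> 44, delta = 55, sum = 144
Change 2: A[4] 44 -> 42, delta = -2, sum = 142
Change 3: A[6] -12 -> 28, delta = 40, sum = 182

Answer: 182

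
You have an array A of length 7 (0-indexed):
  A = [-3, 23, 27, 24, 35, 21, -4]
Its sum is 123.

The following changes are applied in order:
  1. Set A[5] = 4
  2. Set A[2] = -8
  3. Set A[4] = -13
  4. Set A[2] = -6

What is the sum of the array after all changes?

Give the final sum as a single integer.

Answer: 25

Derivation:
Initial sum: 123
Change 1: A[5] 21 -> 4, delta = -17, sum = 106
Change 2: A[2] 27 -> -8, delta = -35, sum = 71
Change 3: A[4] 35 -> -13, delta = -48, sum = 23
Change 4: A[2] -8 -> -6, delta = 2, sum = 25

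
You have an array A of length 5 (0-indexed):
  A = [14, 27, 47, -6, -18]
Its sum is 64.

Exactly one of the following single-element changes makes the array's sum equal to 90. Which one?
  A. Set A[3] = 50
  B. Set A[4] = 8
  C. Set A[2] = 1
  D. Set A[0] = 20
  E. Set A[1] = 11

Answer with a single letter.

Answer: B

Derivation:
Option A: A[3] -6->50, delta=56, new_sum=64+(56)=120
Option B: A[4] -18->8, delta=26, new_sum=64+(26)=90 <-- matches target
Option C: A[2] 47->1, delta=-46, new_sum=64+(-46)=18
Option D: A[0] 14->20, delta=6, new_sum=64+(6)=70
Option E: A[1] 27->11, delta=-16, new_sum=64+(-16)=48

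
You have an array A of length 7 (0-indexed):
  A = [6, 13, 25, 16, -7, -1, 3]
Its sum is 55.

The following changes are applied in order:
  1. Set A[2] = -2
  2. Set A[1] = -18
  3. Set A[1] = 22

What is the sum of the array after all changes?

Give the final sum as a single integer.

Initial sum: 55
Change 1: A[2] 25 -> -2, delta = -27, sum = 28
Change 2: A[1] 13 -> -18, delta = -31, sum = -3
Change 3: A[1] -18 -> 22, delta = 40, sum = 37

Answer: 37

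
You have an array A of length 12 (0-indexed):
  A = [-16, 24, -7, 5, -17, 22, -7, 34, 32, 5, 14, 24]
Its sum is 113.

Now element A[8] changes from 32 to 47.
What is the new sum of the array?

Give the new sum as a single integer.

Answer: 128

Derivation:
Old value at index 8: 32
New value at index 8: 47
Delta = 47 - 32 = 15
New sum = old_sum + delta = 113 + (15) = 128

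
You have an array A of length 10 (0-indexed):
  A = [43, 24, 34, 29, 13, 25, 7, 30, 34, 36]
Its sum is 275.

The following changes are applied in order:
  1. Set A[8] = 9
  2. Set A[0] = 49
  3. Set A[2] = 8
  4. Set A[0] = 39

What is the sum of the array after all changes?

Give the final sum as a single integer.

Answer: 220

Derivation:
Initial sum: 275
Change 1: A[8] 34 -> 9, delta = -25, sum = 250
Change 2: A[0] 43 -> 49, delta = 6, sum = 256
Change 3: A[2] 34 -> 8, delta = -26, sum = 230
Change 4: A[0] 49 -> 39, delta = -10, sum = 220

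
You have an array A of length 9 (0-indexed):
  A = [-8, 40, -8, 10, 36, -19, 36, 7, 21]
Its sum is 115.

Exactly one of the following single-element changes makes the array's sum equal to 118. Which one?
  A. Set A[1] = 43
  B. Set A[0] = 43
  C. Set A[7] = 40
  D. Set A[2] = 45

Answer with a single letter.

Option A: A[1] 40->43, delta=3, new_sum=115+(3)=118 <-- matches target
Option B: A[0] -8->43, delta=51, new_sum=115+(51)=166
Option C: A[7] 7->40, delta=33, new_sum=115+(33)=148
Option D: A[2] -8->45, delta=53, new_sum=115+(53)=168

Answer: A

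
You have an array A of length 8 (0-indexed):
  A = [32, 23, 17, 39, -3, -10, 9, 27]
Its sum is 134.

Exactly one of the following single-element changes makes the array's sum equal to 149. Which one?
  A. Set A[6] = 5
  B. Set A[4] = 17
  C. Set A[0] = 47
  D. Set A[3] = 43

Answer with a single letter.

Option A: A[6] 9->5, delta=-4, new_sum=134+(-4)=130
Option B: A[4] -3->17, delta=20, new_sum=134+(20)=154
Option C: A[0] 32->47, delta=15, new_sum=134+(15)=149 <-- matches target
Option D: A[3] 39->43, delta=4, new_sum=134+(4)=138

Answer: C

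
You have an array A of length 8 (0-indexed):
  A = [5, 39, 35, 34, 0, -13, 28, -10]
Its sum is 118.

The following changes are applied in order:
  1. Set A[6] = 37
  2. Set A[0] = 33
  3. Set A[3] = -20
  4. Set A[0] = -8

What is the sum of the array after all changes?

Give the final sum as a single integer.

Answer: 60

Derivation:
Initial sum: 118
Change 1: A[6] 28 -> 37, delta = 9, sum = 127
Change 2: A[0] 5 -> 33, delta = 28, sum = 155
Change 3: A[3] 34 -> -20, delta = -54, sum = 101
Change 4: A[0] 33 -> -8, delta = -41, sum = 60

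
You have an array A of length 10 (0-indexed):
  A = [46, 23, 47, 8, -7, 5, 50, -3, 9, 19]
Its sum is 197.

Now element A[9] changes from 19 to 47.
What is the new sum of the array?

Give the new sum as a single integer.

Answer: 225

Derivation:
Old value at index 9: 19
New value at index 9: 47
Delta = 47 - 19 = 28
New sum = old_sum + delta = 197 + (28) = 225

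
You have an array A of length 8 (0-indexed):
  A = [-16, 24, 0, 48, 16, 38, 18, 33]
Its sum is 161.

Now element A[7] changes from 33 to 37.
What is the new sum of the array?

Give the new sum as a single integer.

Answer: 165

Derivation:
Old value at index 7: 33
New value at index 7: 37
Delta = 37 - 33 = 4
New sum = old_sum + delta = 161 + (4) = 165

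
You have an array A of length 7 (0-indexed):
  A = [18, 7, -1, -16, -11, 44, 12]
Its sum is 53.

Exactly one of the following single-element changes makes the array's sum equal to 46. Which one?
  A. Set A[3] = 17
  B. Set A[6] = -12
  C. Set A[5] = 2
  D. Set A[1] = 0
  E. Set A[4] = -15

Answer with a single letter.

Option A: A[3] -16->17, delta=33, new_sum=53+(33)=86
Option B: A[6] 12->-12, delta=-24, new_sum=53+(-24)=29
Option C: A[5] 44->2, delta=-42, new_sum=53+(-42)=11
Option D: A[1] 7->0, delta=-7, new_sum=53+(-7)=46 <-- matches target
Option E: A[4] -11->-15, delta=-4, new_sum=53+(-4)=49

Answer: D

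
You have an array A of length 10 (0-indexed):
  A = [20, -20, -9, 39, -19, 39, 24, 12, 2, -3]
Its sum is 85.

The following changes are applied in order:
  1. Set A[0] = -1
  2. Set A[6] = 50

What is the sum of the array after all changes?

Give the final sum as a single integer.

Answer: 90

Derivation:
Initial sum: 85
Change 1: A[0] 20 -> -1, delta = -21, sum = 64
Change 2: A[6] 24 -> 50, delta = 26, sum = 90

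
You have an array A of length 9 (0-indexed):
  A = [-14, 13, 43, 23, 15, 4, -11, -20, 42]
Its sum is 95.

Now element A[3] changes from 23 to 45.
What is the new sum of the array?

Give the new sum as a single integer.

Answer: 117

Derivation:
Old value at index 3: 23
New value at index 3: 45
Delta = 45 - 23 = 22
New sum = old_sum + delta = 95 + (22) = 117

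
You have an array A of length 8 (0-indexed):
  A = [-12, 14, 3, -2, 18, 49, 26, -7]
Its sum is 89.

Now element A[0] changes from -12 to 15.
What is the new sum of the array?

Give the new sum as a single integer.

Old value at index 0: -12
New value at index 0: 15
Delta = 15 - -12 = 27
New sum = old_sum + delta = 89 + (27) = 116

Answer: 116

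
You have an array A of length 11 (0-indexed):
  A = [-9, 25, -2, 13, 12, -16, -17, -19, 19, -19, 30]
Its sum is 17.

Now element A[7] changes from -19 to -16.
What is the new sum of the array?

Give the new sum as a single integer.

Answer: 20

Derivation:
Old value at index 7: -19
New value at index 7: -16
Delta = -16 - -19 = 3
New sum = old_sum + delta = 17 + (3) = 20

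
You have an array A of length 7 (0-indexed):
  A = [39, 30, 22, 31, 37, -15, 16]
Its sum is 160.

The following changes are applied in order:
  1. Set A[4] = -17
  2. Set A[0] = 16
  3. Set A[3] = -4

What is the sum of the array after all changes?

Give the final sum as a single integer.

Answer: 48

Derivation:
Initial sum: 160
Change 1: A[4] 37 -> -17, delta = -54, sum = 106
Change 2: A[0] 39 -> 16, delta = -23, sum = 83
Change 3: A[3] 31 -> -4, delta = -35, sum = 48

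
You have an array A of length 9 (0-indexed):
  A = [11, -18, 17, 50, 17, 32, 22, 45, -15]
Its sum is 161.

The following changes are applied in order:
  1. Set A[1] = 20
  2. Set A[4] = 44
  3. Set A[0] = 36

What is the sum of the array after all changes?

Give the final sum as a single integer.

Answer: 251

Derivation:
Initial sum: 161
Change 1: A[1] -18 -> 20, delta = 38, sum = 199
Change 2: A[4] 17 -> 44, delta = 27, sum = 226
Change 3: A[0] 11 -> 36, delta = 25, sum = 251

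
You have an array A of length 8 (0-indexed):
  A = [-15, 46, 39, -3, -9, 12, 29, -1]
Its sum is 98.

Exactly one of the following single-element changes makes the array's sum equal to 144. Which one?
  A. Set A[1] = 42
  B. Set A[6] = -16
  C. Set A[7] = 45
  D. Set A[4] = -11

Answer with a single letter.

Option A: A[1] 46->42, delta=-4, new_sum=98+(-4)=94
Option B: A[6] 29->-16, delta=-45, new_sum=98+(-45)=53
Option C: A[7] -1->45, delta=46, new_sum=98+(46)=144 <-- matches target
Option D: A[4] -9->-11, delta=-2, new_sum=98+(-2)=96

Answer: C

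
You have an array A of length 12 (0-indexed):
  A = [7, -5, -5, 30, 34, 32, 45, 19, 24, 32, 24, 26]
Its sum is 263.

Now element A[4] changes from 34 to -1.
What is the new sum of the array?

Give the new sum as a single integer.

Answer: 228

Derivation:
Old value at index 4: 34
New value at index 4: -1
Delta = -1 - 34 = -35
New sum = old_sum + delta = 263 + (-35) = 228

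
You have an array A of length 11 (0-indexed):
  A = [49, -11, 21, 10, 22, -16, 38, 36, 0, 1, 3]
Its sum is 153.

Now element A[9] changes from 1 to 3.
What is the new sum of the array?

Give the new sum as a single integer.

Answer: 155

Derivation:
Old value at index 9: 1
New value at index 9: 3
Delta = 3 - 1 = 2
New sum = old_sum + delta = 153 + (2) = 155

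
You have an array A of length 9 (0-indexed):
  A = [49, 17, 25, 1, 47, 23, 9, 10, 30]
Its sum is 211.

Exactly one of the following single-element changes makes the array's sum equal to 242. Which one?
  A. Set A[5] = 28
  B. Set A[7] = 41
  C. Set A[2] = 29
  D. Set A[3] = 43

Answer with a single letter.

Answer: B

Derivation:
Option A: A[5] 23->28, delta=5, new_sum=211+(5)=216
Option B: A[7] 10->41, delta=31, new_sum=211+(31)=242 <-- matches target
Option C: A[2] 25->29, delta=4, new_sum=211+(4)=215
Option D: A[3] 1->43, delta=42, new_sum=211+(42)=253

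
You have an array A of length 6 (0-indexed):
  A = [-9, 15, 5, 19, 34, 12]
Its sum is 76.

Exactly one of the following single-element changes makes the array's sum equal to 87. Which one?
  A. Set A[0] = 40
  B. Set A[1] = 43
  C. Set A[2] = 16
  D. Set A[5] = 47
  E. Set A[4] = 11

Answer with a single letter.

Answer: C

Derivation:
Option A: A[0] -9->40, delta=49, new_sum=76+(49)=125
Option B: A[1] 15->43, delta=28, new_sum=76+(28)=104
Option C: A[2] 5->16, delta=11, new_sum=76+(11)=87 <-- matches target
Option D: A[5] 12->47, delta=35, new_sum=76+(35)=111
Option E: A[4] 34->11, delta=-23, new_sum=76+(-23)=53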